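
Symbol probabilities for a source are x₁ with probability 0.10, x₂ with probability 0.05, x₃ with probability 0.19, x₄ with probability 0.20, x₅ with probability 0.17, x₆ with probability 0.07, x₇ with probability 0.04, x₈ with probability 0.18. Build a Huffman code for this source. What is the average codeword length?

Repeatedly combine the two least-probable nodes; the expected code length is the sum of the merged weights.
merge 1/25 + 1/20 → 9/100
merge 7/100 + 9/100 → 4/25
merge 1/10 + 4/25 → 13/50
merge 17/100 + 9/50 → 7/20
merge 19/100 + 1/5 → 39/100
merge 13/50 + 7/20 → 61/100
merge 39/100 + 61/100 → 1
L = 9/100 + 4/25 + 13/50 + 7/20 + 39/100 + 61/100 + 1 = 143/50 = 2.86 bits/symbol.

2.86 bits/symbol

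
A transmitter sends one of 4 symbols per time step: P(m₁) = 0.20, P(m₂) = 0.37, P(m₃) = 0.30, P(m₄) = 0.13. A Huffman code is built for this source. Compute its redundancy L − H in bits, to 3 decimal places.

0.061 bits

Entropy H = −Σ p log₂ p ≈ 1.8988 bits.
Huffman merges: 13/100+1/5→33/100; 3/10+33/100→63/100; 37/100+63/100→1. L = 49/25 ≈ 1.9600.
L − H = 1.9600 − 1.8988 = 0.061 bits.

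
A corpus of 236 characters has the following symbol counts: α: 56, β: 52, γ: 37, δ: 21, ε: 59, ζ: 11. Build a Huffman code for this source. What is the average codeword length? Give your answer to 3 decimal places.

Probabilities are the counts divided by 236.
Repeatedly combine the two least-probable nodes; the expected code length is the sum of the merged weights.
merge 11/236 + 21/236 → 8/59
merge 8/59 + 37/236 → 69/236
merge 13/59 + 14/59 → 27/59
merge 1/4 + 69/236 → 32/59
merge 27/59 + 32/59 → 1
L = 8/59 + 69/236 + 27/59 + 32/59 + 1 = 573/236 ≈ 2.428 bits/symbol.

2.428 bits/symbol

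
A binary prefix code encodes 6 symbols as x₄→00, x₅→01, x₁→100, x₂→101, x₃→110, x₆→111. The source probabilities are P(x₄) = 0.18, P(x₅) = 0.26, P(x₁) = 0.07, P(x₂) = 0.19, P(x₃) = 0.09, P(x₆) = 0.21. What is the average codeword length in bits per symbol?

2.56 bits/symbol

L̄ = Σ pᵢ·ℓᵢ = 0.18·2 + 0.26·2 + 0.07·3 + 0.19·3 + 0.09·3 + 0.21·3 = 2.56 bits/symbol.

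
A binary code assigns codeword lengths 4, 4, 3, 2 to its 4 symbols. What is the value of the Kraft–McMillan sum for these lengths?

0.5

With common denominator 2^4 = 16: Σ 2^(−ℓᵢ) = 1/16 + 1/16 + 2/16 + 4/16 = 8/16 = 0.5.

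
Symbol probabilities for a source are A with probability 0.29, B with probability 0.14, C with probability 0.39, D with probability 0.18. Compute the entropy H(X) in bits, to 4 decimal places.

H = −Σ pᵢ log₂ pᵢ.
−0.29·log₂(0.29) = 0.5179
−0.14·log₂(0.14) = 0.3971
−0.39·log₂(0.39) = 0.5298
−0.18·log₂(0.18) = 0.4453
Sum ≈ 1.8901 → 1.8901 bits.

1.8901 bits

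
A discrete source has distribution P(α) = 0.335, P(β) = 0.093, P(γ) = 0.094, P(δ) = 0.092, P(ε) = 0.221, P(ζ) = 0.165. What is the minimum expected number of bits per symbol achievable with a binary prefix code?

2.444 bits/symbol

Repeatedly combine the two least-probable nodes; the expected code length is the sum of the merged weights.
merge 23/250 + 93/1000 → 37/200
merge 47/500 + 33/200 → 259/1000
merge 37/200 + 221/1000 → 203/500
merge 259/1000 + 67/200 → 297/500
merge 203/500 + 297/500 → 1
L = 37/200 + 259/1000 + 203/500 + 297/500 + 1 = 611/250 = 2.444 bits/symbol.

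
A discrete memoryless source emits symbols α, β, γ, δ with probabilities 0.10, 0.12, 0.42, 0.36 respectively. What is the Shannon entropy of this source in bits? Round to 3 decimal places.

H = −Σ pᵢ log₂ pᵢ.
−0.10·log₂(0.10) = 0.3322
−0.12·log₂(0.12) = 0.3671
−0.42·log₂(0.42) = 0.5256
−0.36·log₂(0.36) = 0.5306
Sum ≈ 1.7555 → 1.756 bits.

1.756 bits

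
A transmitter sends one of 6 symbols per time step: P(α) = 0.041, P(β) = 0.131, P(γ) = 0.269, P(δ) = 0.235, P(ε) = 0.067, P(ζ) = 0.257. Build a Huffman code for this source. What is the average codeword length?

2.347 bits/symbol

Repeatedly combine the two least-probable nodes; the expected code length is the sum of the merged weights.
merge 41/1000 + 67/1000 → 27/250
merge 27/250 + 131/1000 → 239/1000
merge 47/200 + 239/1000 → 237/500
merge 257/1000 + 269/1000 → 263/500
merge 237/500 + 263/500 → 1
L = 27/250 + 239/1000 + 237/500 + 263/500 + 1 = 2347/1000 = 2.347 bits/symbol.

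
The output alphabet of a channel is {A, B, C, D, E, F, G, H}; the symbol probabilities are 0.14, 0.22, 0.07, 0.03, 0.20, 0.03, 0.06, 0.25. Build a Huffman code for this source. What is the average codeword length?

Repeatedly combine the two least-probable nodes; the expected code length is the sum of the merged weights.
merge 3/100 + 3/100 → 3/50
merge 3/50 + 3/50 → 3/25
merge 7/100 + 3/25 → 19/100
merge 7/50 + 19/100 → 33/100
merge 1/5 + 11/50 → 21/50
merge 1/4 + 33/100 → 29/50
merge 21/50 + 29/50 → 1
L = 3/50 + 3/25 + 19/100 + 33/100 + 21/50 + 29/50 + 1 = 27/10 = 2.7 bits/symbol.

2.7 bits/symbol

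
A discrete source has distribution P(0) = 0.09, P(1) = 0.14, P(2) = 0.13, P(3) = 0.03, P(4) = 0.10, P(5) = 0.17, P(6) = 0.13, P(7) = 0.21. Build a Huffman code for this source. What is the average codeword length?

2.91 bits/symbol

Repeatedly combine the two least-probable nodes; the expected code length is the sum of the merged weights.
merge 3/100 + 9/100 → 3/25
merge 1/10 + 3/25 → 11/50
merge 13/100 + 13/100 → 13/50
merge 7/50 + 17/100 → 31/100
merge 21/100 + 11/50 → 43/100
merge 13/50 + 31/100 → 57/100
merge 43/100 + 57/100 → 1
L = 3/25 + 11/50 + 13/50 + 31/100 + 43/100 + 57/100 + 1 = 291/100 = 2.91 bits/symbol.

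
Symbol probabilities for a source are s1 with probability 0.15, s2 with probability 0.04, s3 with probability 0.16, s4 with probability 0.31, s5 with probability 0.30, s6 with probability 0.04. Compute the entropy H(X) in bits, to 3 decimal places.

H = −Σ pᵢ log₂ pᵢ.
−0.15·log₂(0.15) = 0.4105
−0.04·log₂(0.04) = 0.1858
−0.16·log₂(0.16) = 0.4230
−0.31·log₂(0.31) = 0.5238
−0.30·log₂(0.30) = 0.5211
−0.04·log₂(0.04) = 0.1858
Sum ≈ 2.2500 → 2.250 bits.

2.250 bits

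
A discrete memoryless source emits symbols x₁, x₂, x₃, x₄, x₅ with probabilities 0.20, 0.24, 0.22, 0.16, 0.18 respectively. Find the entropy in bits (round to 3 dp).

2.307 bits

H = −Σ pᵢ log₂ pᵢ.
−0.20·log₂(0.20) = 0.4644
−0.24·log₂(0.24) = 0.4941
−0.22·log₂(0.22) = 0.4806
−0.16·log₂(0.16) = 0.4230
−0.18·log₂(0.18) = 0.4453
Sum ≈ 2.3074 → 2.307 bits.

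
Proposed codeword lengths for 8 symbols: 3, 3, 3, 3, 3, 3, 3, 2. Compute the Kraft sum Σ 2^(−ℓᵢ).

With common denominator 2^3 = 8: Σ 2^(−ℓᵢ) = 1/8 + 1/8 + 1/8 + 1/8 + 1/8 + 1/8 + 1/8 + 2/8 = 9/8 = 1.125.

1.125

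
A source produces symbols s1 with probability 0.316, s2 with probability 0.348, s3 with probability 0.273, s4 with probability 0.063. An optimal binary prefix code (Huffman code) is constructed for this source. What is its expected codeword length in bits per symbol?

Repeatedly combine the two least-probable nodes; the expected code length is the sum of the merged weights.
merge 63/1000 + 273/1000 → 42/125
merge 79/250 + 42/125 → 163/250
merge 87/250 + 163/250 → 1
L = 42/125 + 163/250 + 1 = 497/250 = 1.988 bits/symbol.

1.988 bits/symbol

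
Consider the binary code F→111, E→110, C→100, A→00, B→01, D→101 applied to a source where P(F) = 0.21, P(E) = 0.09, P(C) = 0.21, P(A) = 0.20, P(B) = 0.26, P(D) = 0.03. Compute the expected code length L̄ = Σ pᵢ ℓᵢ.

L̄ = Σ pᵢ·ℓᵢ = 0.21·3 + 0.09·3 + 0.21·3 + 0.20·2 + 0.26·2 + 0.03·3 = 2.54 bits/symbol.

2.54 bits/symbol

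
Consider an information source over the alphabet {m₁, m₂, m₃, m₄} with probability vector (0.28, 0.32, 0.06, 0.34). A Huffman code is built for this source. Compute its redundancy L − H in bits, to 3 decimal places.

Entropy H = −Σ p log₂ p ≈ 1.8130 bits.
Huffman merges: 3/50+7/25→17/50; 8/25+17/50→33/50; 17/50+33/50→1. L = 2 ≈ 2.0000.
L − H = 2.0000 − 1.8130 = 0.187 bits.

0.187 bits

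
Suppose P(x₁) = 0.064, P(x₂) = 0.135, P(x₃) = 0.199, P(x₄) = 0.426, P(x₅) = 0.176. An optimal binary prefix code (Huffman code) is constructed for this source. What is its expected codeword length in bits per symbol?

Repeatedly combine the two least-probable nodes; the expected code length is the sum of the merged weights.
merge 8/125 + 27/200 → 199/1000
merge 22/125 + 199/1000 → 3/8
merge 199/1000 + 3/8 → 287/500
merge 213/500 + 287/500 → 1
L = 199/1000 + 3/8 + 287/500 + 1 = 537/250 = 2.148 bits/symbol.

2.148 bits/symbol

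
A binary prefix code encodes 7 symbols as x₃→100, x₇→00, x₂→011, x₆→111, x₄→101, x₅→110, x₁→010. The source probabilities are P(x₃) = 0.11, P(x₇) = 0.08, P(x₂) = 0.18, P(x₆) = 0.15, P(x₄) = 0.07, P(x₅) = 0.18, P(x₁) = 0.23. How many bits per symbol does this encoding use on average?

2.92 bits/symbol

L̄ = Σ pᵢ·ℓᵢ = 0.11·3 + 0.08·2 + 0.18·3 + 0.15·3 + 0.07·3 + 0.18·3 + 0.23·3 = 2.92 bits/symbol.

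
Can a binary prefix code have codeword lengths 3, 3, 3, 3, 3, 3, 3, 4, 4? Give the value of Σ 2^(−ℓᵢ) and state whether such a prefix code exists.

1; yes

With common denominator 2^4 = 16: Σ 2^(−ℓᵢ) = 2/16 + 2/16 + 2/16 + 2/16 + 2/16 + 2/16 + 2/16 + 1/16 + 1/16 = 16/16 = 1.
Kraft's inequality requires Σ ≤ 1; here Σ = 1 ≤ 1, so such a prefix code exists.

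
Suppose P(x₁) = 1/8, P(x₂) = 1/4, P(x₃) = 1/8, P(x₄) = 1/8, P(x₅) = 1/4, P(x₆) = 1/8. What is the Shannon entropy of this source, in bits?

2.5 bits

Each probability is a power of 1/2, so log₂(1/p) is an integer.
H = Σ p·log₂(1/p) = 1/8·3 + 1/4·2 + 1/8·3 + 1/8·3 + 1/4·2 + 1/8·3 = 2.5 bits.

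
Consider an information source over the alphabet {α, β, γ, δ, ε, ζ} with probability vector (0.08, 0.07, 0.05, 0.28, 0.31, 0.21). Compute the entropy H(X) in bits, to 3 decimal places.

2.287 bits

H = −Σ pᵢ log₂ pᵢ.
−0.08·log₂(0.08) = 0.2915
−0.07·log₂(0.07) = 0.2686
−0.05·log₂(0.05) = 0.2161
−0.28·log₂(0.28) = 0.5142
−0.31·log₂(0.31) = 0.5238
−0.21·log₂(0.21) = 0.4728
Sum ≈ 2.2870 → 2.287 bits.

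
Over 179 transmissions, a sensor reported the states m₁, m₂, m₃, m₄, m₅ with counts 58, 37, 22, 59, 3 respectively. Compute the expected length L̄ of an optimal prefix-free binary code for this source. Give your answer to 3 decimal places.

Probabilities are the counts divided by 179.
Repeatedly combine the two least-probable nodes; the expected code length is the sum of the merged weights.
merge 3/179 + 22/179 → 25/179
merge 25/179 + 37/179 → 62/179
merge 58/179 + 59/179 → 117/179
merge 62/179 + 117/179 → 1
L = 25/179 + 62/179 + 117/179 + 1 = 383/179 ≈ 2.140 bits/symbol.

2.140 bits/symbol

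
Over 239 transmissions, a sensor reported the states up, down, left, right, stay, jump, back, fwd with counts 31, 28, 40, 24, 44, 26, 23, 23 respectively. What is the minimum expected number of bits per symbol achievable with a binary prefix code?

3 bits/symbol

Probabilities are the counts divided by 239.
Repeatedly combine the two least-probable nodes; the expected code length is the sum of the merged weights.
merge 23/239 + 23/239 → 46/239
merge 24/239 + 26/239 → 50/239
merge 28/239 + 31/239 → 59/239
merge 40/239 + 44/239 → 84/239
merge 46/239 + 50/239 → 96/239
merge 59/239 + 84/239 → 143/239
merge 96/239 + 143/239 → 1
L = 46/239 + 50/239 + 59/239 + 84/239 + 96/239 + 143/239 + 1 = 3 bits/symbol.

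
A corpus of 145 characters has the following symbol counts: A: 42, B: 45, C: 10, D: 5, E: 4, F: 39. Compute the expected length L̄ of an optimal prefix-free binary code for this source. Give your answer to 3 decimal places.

Probabilities are the counts divided by 145.
Repeatedly combine the two least-probable nodes; the expected code length is the sum of the merged weights.
merge 4/145 + 1/29 → 9/145
merge 9/145 + 2/29 → 19/145
merge 19/145 + 39/145 → 2/5
merge 42/145 + 9/29 → 3/5
merge 2/5 + 3/5 → 1
L = 9/145 + 19/145 + 2/5 + 3/5 + 1 = 318/145 ≈ 2.193 bits/symbol.

2.193 bits/symbol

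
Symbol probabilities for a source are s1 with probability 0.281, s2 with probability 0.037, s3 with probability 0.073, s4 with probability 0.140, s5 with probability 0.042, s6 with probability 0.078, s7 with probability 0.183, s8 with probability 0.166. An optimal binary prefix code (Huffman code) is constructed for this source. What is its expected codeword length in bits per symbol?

Repeatedly combine the two least-probable nodes; the expected code length is the sum of the merged weights.
merge 37/1000 + 21/500 → 79/1000
merge 73/1000 + 39/500 → 151/1000
merge 79/1000 + 7/50 → 219/1000
merge 151/1000 + 83/500 → 317/1000
merge 183/1000 + 219/1000 → 201/500
merge 281/1000 + 317/1000 → 299/500
merge 201/500 + 299/500 → 1
L = 79/1000 + 151/1000 + 219/1000 + 317/1000 + 201/500 + 299/500 + 1 = 1383/500 = 2.766 bits/symbol.

2.766 bits/symbol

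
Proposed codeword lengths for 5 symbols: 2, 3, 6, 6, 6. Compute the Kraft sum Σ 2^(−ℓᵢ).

With common denominator 2^6 = 64: Σ 2^(−ℓᵢ) = 16/64 + 8/64 + 1/64 + 1/64 + 1/64 = 27/64 = 0.421875.

0.421875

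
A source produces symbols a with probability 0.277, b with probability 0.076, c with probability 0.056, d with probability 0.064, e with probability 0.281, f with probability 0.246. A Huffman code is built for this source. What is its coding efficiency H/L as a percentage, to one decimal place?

Entropy H = −Σ p log₂ p ≈ 2.2946 bits.
Huffman merges: 7/125+8/125→3/25; 19/250+3/25→49/250; 49/250+123/500→221/500; 277/1000+281/1000→279/500; 221/500+279/500→1. L = 579/250 ≈ 2.3160.
Efficiency = H/L = 2.2946/2.3160 = 99.1%.

99.1%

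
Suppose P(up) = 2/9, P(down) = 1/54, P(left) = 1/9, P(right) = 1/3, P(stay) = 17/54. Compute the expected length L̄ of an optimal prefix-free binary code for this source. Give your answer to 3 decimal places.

2.130 bits/symbol

Repeatedly combine the two least-probable nodes; the expected code length is the sum of the merged weights.
merge 1/54 + 1/9 → 7/54
merge 7/54 + 2/9 → 19/54
merge 17/54 + 1/3 → 35/54
merge 19/54 + 35/54 → 1
L = 7/54 + 19/54 + 35/54 + 1 = 115/54 ≈ 2.130 bits/symbol.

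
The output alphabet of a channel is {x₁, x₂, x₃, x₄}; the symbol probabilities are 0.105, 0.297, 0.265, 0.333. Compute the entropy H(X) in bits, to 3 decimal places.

1.898 bits

H = −Σ pᵢ log₂ pᵢ.
−0.105·log₂(0.105) = 0.3414
−0.297·log₂(0.297) = 0.5202
−0.265·log₂(0.265) = 0.5077
−0.333·log₂(0.333) = 0.5283
Sum ≈ 1.8976 → 1.898 bits.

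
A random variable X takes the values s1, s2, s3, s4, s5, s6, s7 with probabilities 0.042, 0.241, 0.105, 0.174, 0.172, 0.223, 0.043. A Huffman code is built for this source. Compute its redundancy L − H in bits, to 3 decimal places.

Entropy H = −Σ p log₂ p ≈ 2.5820 bits.
Huffman merges: 21/500+43/1000→17/200; 17/200+21/200→19/100; 43/250+87/500→173/500; 19/100+223/1000→413/1000; 241/1000+173/500→587/1000; 413/1000+587/1000→1. L = 2621/1000 ≈ 2.6210.
L − H = 2.6210 − 2.5820 = 0.039 bits.

0.039 bits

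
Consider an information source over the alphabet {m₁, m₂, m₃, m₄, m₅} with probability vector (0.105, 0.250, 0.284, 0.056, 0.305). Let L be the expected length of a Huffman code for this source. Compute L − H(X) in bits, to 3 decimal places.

0.048 bits

Entropy H = −Σ p log₂ p ≈ 2.1125 bits.
Huffman merges: 7/125+21/200→161/1000; 161/1000+1/4→411/1000; 71/250+61/200→589/1000; 411/1000+589/1000→1. L = 2161/1000 ≈ 2.1610.
L − H = 2.1610 − 2.1125 = 0.048 bits.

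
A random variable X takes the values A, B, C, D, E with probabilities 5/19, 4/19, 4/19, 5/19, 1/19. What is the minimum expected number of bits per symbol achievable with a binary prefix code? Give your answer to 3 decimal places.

2.263 bits/symbol

Repeatedly combine the two least-probable nodes; the expected code length is the sum of the merged weights.
merge 1/19 + 4/19 → 5/19
merge 4/19 + 5/19 → 9/19
merge 5/19 + 5/19 → 10/19
merge 9/19 + 10/19 → 1
L = 5/19 + 9/19 + 10/19 + 1 = 43/19 ≈ 2.263 bits/symbol.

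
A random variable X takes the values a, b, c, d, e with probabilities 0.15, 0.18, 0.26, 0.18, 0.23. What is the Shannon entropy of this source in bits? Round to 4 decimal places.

2.2941 bits

H = −Σ pᵢ log₂ pᵢ.
−0.15·log₂(0.15) = 0.4105
−0.18·log₂(0.18) = 0.4453
−0.26·log₂(0.26) = 0.5053
−0.18·log₂(0.18) = 0.4453
−0.23·log₂(0.23) = 0.4877
Sum ≈ 2.2941 → 2.2941 bits.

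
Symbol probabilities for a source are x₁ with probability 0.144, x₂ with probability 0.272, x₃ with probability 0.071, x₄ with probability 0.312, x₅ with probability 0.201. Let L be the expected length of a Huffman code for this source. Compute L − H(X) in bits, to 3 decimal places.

0.041 bits

Entropy H = −Σ p log₂ p ≈ 2.1740 bits.
Huffman merges: 71/1000+18/125→43/200; 201/1000+43/200→52/125; 34/125+39/125→73/125; 52/125+73/125→1. L = 443/200 ≈ 2.2150.
L − H = 2.2150 − 2.1740 = 0.041 bits.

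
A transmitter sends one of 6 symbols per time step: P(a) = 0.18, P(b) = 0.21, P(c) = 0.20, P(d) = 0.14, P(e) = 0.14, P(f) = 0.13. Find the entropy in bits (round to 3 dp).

H = −Σ pᵢ log₂ pᵢ.
−0.18·log₂(0.18) = 0.4453
−0.21·log₂(0.21) = 0.4728
−0.20·log₂(0.20) = 0.4644
−0.14·log₂(0.14) = 0.3971
−0.14·log₂(0.14) = 0.3971
−0.13·log₂(0.13) = 0.3826
Sum ≈ 2.5594 → 2.559 bits.

2.559 bits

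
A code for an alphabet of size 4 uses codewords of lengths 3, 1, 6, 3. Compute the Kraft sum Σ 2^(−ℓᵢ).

0.765625

With common denominator 2^6 = 64: Σ 2^(−ℓᵢ) = 8/64 + 32/64 + 1/64 + 8/64 = 49/64 = 0.765625.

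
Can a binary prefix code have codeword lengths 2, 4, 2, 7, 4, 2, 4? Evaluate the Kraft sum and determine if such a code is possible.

With common denominator 2^7 = 128: Σ 2^(−ℓᵢ) = 32/128 + 8/128 + 32/128 + 1/128 + 8/128 + 32/128 + 8/128 = 121/128 = 0.9453125.
Kraft's inequality requires Σ ≤ 1; here Σ = 0.9453125 ≤ 1, so such a prefix code exists.

0.9453125; yes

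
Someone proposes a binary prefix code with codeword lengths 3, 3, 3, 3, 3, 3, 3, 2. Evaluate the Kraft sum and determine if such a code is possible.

1.125; no

With common denominator 2^3 = 8: Σ 2^(−ℓᵢ) = 1/8 + 1/8 + 1/8 + 1/8 + 1/8 + 1/8 + 1/8 + 2/8 = 9/8 = 1.125.
Kraft's inequality requires Σ ≤ 1; here Σ = 1.125 > 1, so no such prefix code exists.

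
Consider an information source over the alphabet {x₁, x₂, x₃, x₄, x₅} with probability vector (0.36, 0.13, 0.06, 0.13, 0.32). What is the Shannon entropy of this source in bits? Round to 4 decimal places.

H = −Σ pᵢ log₂ pᵢ.
−0.36·log₂(0.36) = 0.5306
−0.13·log₂(0.13) = 0.3826
−0.06·log₂(0.06) = 0.2435
−0.13·log₂(0.13) = 0.3826
−0.32·log₂(0.32) = 0.5260
Sum ≈ 2.0655 → 2.0655 bits.

2.0655 bits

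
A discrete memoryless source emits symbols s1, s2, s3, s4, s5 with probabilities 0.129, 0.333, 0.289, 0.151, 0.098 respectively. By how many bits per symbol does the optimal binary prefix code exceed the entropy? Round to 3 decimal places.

Entropy H = −Σ p log₂ p ≈ 2.1672 bits.
Huffman merges: 49/500+129/1000→227/1000; 151/1000+227/1000→189/500; 289/1000+333/1000→311/500; 189/500+311/500→1. L = 2227/1000 ≈ 2.2270.
L − H = 2.2270 − 2.1672 = 0.060 bits.

0.060 bits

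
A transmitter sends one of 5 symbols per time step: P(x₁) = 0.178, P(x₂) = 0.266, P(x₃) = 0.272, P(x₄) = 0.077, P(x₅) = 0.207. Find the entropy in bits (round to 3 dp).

2.218 bits

H = −Σ pᵢ log₂ pᵢ.
−0.178·log₂(0.178) = 0.4432
−0.266·log₂(0.266) = 0.5082
−0.272·log₂(0.272) = 0.5109
−0.077·log₂(0.077) = 0.2848
−0.207·log₂(0.207) = 0.4704
Sum ≈ 2.2175 → 2.218 bits.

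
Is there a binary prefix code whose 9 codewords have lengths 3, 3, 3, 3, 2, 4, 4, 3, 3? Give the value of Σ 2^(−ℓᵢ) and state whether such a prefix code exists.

1.125; no

With common denominator 2^4 = 16: Σ 2^(−ℓᵢ) = 2/16 + 2/16 + 2/16 + 2/16 + 4/16 + 1/16 + 1/16 + 2/16 + 2/16 = 18/16 = 1.125.
Kraft's inequality requires Σ ≤ 1; here Σ = 1.125 > 1, so no such prefix code exists.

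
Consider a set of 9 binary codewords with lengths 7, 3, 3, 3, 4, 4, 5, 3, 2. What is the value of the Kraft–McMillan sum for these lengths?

0.9140625

With common denominator 2^7 = 128: Σ 2^(−ℓᵢ) = 1/128 + 16/128 + 16/128 + 16/128 + 8/128 + 8/128 + 4/128 + 16/128 + 32/128 = 117/128 = 0.9140625.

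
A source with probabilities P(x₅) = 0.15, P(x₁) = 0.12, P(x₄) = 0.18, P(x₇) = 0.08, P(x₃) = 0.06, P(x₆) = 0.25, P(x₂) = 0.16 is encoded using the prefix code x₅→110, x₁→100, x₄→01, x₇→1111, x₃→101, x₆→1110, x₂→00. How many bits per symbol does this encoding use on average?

2.99 bits/symbol

L̄ = Σ pᵢ·ℓᵢ = 0.15·3 + 0.12·3 + 0.18·2 + 0.08·4 + 0.06·3 + 0.25·4 + 0.16·2 = 2.99 bits/symbol.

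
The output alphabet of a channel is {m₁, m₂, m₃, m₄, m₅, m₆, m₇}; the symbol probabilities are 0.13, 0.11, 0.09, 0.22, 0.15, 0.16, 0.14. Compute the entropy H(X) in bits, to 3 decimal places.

2.757 bits

H = −Σ pᵢ log₂ pᵢ.
−0.13·log₂(0.13) = 0.3826
−0.11·log₂(0.11) = 0.3503
−0.09·log₂(0.09) = 0.3127
−0.22·log₂(0.22) = 0.4806
−0.15·log₂(0.15) = 0.4105
−0.16·log₂(0.16) = 0.4230
−0.14·log₂(0.14) = 0.3971
Sum ≈ 2.7568 → 2.757 bits.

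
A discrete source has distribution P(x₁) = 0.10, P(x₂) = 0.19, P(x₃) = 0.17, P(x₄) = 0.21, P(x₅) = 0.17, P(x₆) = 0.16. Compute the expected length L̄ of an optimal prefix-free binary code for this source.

Repeatedly combine the two least-probable nodes; the expected code length is the sum of the merged weights.
merge 1/10 + 4/25 → 13/50
merge 17/100 + 17/100 → 17/50
merge 19/100 + 21/100 → 2/5
merge 13/50 + 17/50 → 3/5
merge 2/5 + 3/5 → 1
L = 13/50 + 17/50 + 2/5 + 3/5 + 1 = 13/5 = 2.6 bits/symbol.

2.6 bits/symbol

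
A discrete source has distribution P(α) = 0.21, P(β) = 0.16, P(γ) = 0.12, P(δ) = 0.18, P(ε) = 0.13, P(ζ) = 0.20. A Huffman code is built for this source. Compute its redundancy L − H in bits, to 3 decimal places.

0.035 bits

Entropy H = −Σ p log₂ p ≈ 2.5552 bits.
Huffman merges: 3/25+13/100→1/4; 4/25+9/50→17/50; 1/5+21/100→41/100; 1/4+17/50→59/100; 41/100+59/100→1. L = 259/100 ≈ 2.5900.
L − H = 2.5900 − 2.5552 = 0.035 bits.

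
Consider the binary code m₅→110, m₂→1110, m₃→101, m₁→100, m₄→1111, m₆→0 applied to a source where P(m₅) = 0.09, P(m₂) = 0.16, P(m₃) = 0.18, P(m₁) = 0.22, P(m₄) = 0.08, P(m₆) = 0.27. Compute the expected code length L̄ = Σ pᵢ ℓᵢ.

2.7 bits/symbol

L̄ = Σ pᵢ·ℓᵢ = 0.09·3 + 0.16·4 + 0.18·3 + 0.22·3 + 0.08·4 + 0.27·1 = 2.7 bits/symbol.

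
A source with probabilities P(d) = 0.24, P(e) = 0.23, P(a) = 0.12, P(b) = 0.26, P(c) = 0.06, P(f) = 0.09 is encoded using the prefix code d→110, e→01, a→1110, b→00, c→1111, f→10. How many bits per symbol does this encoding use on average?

2.6 bits/symbol

L̄ = Σ pᵢ·ℓᵢ = 0.24·3 + 0.23·2 + 0.12·4 + 0.26·2 + 0.06·4 + 0.09·2 = 2.6 bits/symbol.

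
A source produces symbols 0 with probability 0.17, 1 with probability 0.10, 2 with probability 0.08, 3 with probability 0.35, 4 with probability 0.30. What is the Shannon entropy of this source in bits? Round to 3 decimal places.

2.109 bits

H = −Σ pᵢ log₂ pᵢ.
−0.17·log₂(0.17) = 0.4346
−0.10·log₂(0.10) = 0.3322
−0.08·log₂(0.08) = 0.2915
−0.35·log₂(0.35) = 0.5301
−0.30·log₂(0.30) = 0.5211
Sum ≈ 2.1095 → 2.109 bits.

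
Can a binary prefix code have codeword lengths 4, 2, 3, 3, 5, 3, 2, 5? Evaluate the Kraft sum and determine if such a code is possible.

With common denominator 2^5 = 32: Σ 2^(−ℓᵢ) = 2/32 + 8/32 + 4/32 + 4/32 + 1/32 + 4/32 + 8/32 + 1/32 = 32/32 = 1.
Kraft's inequality requires Σ ≤ 1; here Σ = 1 ≤ 1, so such a prefix code exists.

1; yes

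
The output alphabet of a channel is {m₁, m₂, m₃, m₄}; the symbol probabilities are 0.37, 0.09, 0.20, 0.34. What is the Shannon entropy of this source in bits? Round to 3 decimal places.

H = −Σ pᵢ log₂ pᵢ.
−0.37·log₂(0.37) = 0.5307
−0.09·log₂(0.09) = 0.3127
−0.20·log₂(0.20) = 0.4644
−0.34·log₂(0.34) = 0.5292
Sum ≈ 1.8369 → 1.837 bits.

1.837 bits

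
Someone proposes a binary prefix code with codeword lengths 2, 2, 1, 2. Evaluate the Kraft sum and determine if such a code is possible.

1.25; no

With common denominator 2^2 = 4: Σ 2^(−ℓᵢ) = 1/4 + 1/4 + 2/4 + 1/4 = 5/4 = 1.25.
Kraft's inequality requires Σ ≤ 1; here Σ = 1.25 > 1, so no such prefix code exists.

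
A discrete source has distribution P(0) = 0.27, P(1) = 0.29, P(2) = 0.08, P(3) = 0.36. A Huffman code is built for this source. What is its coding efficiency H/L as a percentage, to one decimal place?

Entropy H = −Σ p log₂ p ≈ 1.8500 bits.
Huffman merges: 2/25+27/100→7/20; 29/100+7/20→16/25; 9/25+16/25→1. L = 199/100 ≈ 1.9900.
Efficiency = H/L = 1.8500/1.9900 = 93.0%.

93.0%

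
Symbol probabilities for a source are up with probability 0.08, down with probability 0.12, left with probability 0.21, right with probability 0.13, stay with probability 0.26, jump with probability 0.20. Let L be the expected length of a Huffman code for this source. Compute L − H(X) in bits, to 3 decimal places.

Entropy H = −Σ p log₂ p ≈ 2.4837 bits.
Huffman merges: 2/25+3/25→1/5; 13/100+1/5→33/100; 1/5+21/100→41/100; 13/50+33/100→59/100; 41/100+59/100→1. L = 253/100 ≈ 2.5300.
L − H = 2.5300 − 2.4837 = 0.046 bits.

0.046 bits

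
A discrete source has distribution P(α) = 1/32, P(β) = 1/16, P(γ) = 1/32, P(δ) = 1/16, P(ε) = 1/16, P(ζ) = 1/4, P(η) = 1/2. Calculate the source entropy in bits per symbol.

Each probability is a power of 1/2, so log₂(1/p) is an integer.
H = Σ p·log₂(1/p) = 1/32·5 + 1/16·4 + 1/32·5 + 1/16·4 + 1/16·4 + 1/4·2 + 1/2·1 = 2.0625 bits.

2.0625 bits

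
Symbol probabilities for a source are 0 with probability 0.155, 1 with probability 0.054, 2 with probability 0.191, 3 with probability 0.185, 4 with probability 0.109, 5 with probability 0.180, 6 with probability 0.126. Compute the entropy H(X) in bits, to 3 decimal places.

2.721 bits

H = −Σ pᵢ log₂ pᵢ.
−0.155·log₂(0.155) = 0.4169
−0.054·log₂(0.054) = 0.2274
−0.191·log₂(0.191) = 0.4562
−0.185·log₂(0.185) = 0.4504
−0.109·log₂(0.109) = 0.3485
−0.180·log₂(0.180) = 0.4453
−0.126·log₂(0.126) = 0.3766
Sum ≈ 2.7212 → 2.721 bits.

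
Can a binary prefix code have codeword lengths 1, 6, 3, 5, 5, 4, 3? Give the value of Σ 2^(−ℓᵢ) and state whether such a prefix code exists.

With common denominator 2^6 = 64: Σ 2^(−ℓᵢ) = 32/64 + 1/64 + 8/64 + 2/64 + 2/64 + 4/64 + 8/64 = 57/64 = 0.890625.
Kraft's inequality requires Σ ≤ 1; here Σ = 0.890625 ≤ 1, so such a prefix code exists.

0.890625; yes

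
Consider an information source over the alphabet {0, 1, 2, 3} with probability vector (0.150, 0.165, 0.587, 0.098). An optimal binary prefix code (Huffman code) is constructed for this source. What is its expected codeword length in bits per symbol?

1.661 bits/symbol

Repeatedly combine the two least-probable nodes; the expected code length is the sum of the merged weights.
merge 49/500 + 3/20 → 31/125
merge 33/200 + 31/125 → 413/1000
merge 413/1000 + 587/1000 → 1
L = 31/125 + 413/1000 + 1 = 1661/1000 = 1.661 bits/symbol.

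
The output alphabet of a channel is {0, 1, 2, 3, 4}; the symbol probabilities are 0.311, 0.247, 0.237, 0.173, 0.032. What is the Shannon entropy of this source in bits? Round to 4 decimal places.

2.1114 bits

H = −Σ pᵢ log₂ pᵢ.
−0.311·log₂(0.311) = 0.5240
−0.247·log₂(0.247) = 0.4983
−0.237·log₂(0.237) = 0.4923
−0.173·log₂(0.173) = 0.4379
−0.032·log₂(0.032) = 0.1589
Sum ≈ 2.1114 → 2.1114 bits.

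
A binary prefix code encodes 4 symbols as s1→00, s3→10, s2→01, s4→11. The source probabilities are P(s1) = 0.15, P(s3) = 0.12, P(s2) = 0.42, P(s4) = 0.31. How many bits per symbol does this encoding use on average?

2 bits/symbol

L̄ = Σ pᵢ·ℓᵢ = 0.15·2 + 0.12·2 + 0.42·2 + 0.31·2 = 2 bits/symbol.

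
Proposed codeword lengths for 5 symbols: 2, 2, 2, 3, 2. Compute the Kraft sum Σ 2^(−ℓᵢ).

1.125

With common denominator 2^3 = 8: Σ 2^(−ℓᵢ) = 2/8 + 2/8 + 2/8 + 1/8 + 2/8 = 9/8 = 1.125.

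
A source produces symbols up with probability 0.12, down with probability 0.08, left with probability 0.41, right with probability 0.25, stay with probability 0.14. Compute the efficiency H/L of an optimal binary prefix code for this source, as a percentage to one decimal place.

Entropy H = −Σ p log₂ p ≈ 2.0831 bits.
Huffman merges: 2/25+3/25→1/5; 7/50+1/5→17/50; 1/4+17/50→59/100; 41/100+59/100→1. L = 213/100 ≈ 2.1300.
Efficiency = H/L = 2.0831/2.1300 = 97.8%.

97.8%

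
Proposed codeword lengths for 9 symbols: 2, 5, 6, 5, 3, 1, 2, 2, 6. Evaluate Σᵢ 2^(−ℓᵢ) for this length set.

1.46875

With common denominator 2^6 = 64: Σ 2^(−ℓᵢ) = 16/64 + 2/64 + 1/64 + 2/64 + 8/64 + 32/64 + 16/64 + 16/64 + 1/64 = 94/64 = 1.46875.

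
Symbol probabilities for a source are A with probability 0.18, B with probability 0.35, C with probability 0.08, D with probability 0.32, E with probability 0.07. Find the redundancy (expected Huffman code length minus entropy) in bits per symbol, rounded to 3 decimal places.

0.068 bits

Entropy H = −Σ p log₂ p ≈ 2.0615 bits.
Huffman merges: 7/100+2/25→3/20; 3/20+9/50→33/100; 8/25+33/100→13/20; 7/20+13/20→1. L = 213/100 ≈ 2.1300.
L − H = 2.1300 − 2.0615 = 0.068 bits.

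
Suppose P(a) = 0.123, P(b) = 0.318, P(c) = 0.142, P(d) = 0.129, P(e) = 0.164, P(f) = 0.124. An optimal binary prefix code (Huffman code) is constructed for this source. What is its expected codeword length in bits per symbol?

2.518 bits/symbol

Repeatedly combine the two least-probable nodes; the expected code length is the sum of the merged weights.
merge 123/1000 + 31/250 → 247/1000
merge 129/1000 + 71/500 → 271/1000
merge 41/250 + 247/1000 → 411/1000
merge 271/1000 + 159/500 → 589/1000
merge 411/1000 + 589/1000 → 1
L = 247/1000 + 271/1000 + 411/1000 + 589/1000 + 1 = 1259/500 = 2.518 bits/symbol.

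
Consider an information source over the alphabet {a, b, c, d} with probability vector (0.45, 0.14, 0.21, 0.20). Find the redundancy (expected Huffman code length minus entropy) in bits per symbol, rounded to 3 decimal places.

Entropy H = −Σ p log₂ p ≈ 1.8527 bits.
Huffman merges: 7/50+1/5→17/50; 21/100+17/50→11/20; 9/20+11/20→1. L = 189/100 ≈ 1.8900.
L − H = 1.8900 − 1.8527 = 0.037 bits.

0.037 bits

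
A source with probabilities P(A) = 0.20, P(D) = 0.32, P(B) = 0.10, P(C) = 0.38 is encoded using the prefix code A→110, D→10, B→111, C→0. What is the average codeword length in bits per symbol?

1.92 bits/symbol

L̄ = Σ pᵢ·ℓᵢ = 0.20·3 + 0.32·2 + 0.10·3 + 0.38·1 = 1.92 bits/symbol.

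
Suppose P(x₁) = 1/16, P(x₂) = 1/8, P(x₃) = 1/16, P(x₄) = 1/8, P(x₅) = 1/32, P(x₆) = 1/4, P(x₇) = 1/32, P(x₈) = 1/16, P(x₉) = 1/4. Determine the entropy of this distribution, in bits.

Each probability is a power of 1/2, so log₂(1/p) is an integer.
H = Σ p·log₂(1/p) = 1/16·4 + 1/8·3 + 1/16·4 + 1/8·3 + 1/32·5 + 1/4·2 + 1/32·5 + 1/16·4 + 1/4·2 = 2.8125 bits.

2.8125 bits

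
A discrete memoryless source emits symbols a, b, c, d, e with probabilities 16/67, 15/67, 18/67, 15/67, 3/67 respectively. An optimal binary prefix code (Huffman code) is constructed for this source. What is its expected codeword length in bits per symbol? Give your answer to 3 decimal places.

Repeatedly combine the two least-probable nodes; the expected code length is the sum of the merged weights.
merge 3/67 + 15/67 → 18/67
merge 15/67 + 16/67 → 31/67
merge 18/67 + 18/67 → 36/67
merge 31/67 + 36/67 → 1
L = 18/67 + 31/67 + 36/67 + 1 = 152/67 ≈ 2.269 bits/symbol.

2.269 bits/symbol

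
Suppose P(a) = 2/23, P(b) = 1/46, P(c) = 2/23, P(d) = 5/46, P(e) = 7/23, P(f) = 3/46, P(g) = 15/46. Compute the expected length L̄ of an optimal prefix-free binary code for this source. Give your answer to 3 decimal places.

2.457 bits/symbol

Repeatedly combine the two least-probable nodes; the expected code length is the sum of the merged weights.
merge 1/46 + 3/46 → 2/23
merge 2/23 + 2/23 → 4/23
merge 2/23 + 5/46 → 9/46
merge 4/23 + 9/46 → 17/46
merge 7/23 + 15/46 → 29/46
merge 17/46 + 29/46 → 1
L = 2/23 + 4/23 + 9/46 + 17/46 + 29/46 + 1 = 113/46 ≈ 2.457 bits/symbol.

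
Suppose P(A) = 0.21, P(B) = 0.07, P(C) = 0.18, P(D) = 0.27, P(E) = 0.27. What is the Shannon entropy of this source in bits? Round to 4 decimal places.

2.2067 bits

H = −Σ pᵢ log₂ pᵢ.
−0.21·log₂(0.21) = 0.4728
−0.07·log₂(0.07) = 0.2686
−0.18·log₂(0.18) = 0.4453
−0.27·log₂(0.27) = 0.5100
−0.27·log₂(0.27) = 0.5100
Sum ≈ 2.2067 → 2.2067 bits.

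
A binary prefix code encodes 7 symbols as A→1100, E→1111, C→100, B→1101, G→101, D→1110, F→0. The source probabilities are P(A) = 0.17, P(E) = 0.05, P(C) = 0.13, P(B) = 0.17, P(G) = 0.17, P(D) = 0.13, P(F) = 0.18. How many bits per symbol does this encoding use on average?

3.16 bits/symbol

L̄ = Σ pᵢ·ℓᵢ = 0.17·4 + 0.05·4 + 0.13·3 + 0.17·4 + 0.17·3 + 0.13·4 + 0.18·1 = 3.16 bits/symbol.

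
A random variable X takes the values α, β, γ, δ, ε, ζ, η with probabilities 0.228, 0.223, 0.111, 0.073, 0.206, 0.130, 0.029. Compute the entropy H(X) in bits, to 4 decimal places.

H = −Σ pᵢ log₂ pᵢ.
−0.228·log₂(0.228) = 0.4863
−0.223·log₂(0.223) = 0.4828
−0.111·log₂(0.111) = 0.3520
−0.073·log₂(0.073) = 0.2756
−0.206·log₂(0.206) = 0.4695
−0.130·log₂(0.130) = 0.3826
−0.029·log₂(0.029) = 0.1481
Sum ≈ 2.5970 → 2.5970 bits.

2.5970 bits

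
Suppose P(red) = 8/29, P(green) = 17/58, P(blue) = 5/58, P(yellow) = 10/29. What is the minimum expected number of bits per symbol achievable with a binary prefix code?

2 bits/symbol

Repeatedly combine the two least-probable nodes; the expected code length is the sum of the merged weights.
merge 5/58 + 8/29 → 21/58
merge 17/58 + 10/29 → 37/58
merge 21/58 + 37/58 → 1
L = 21/58 + 37/58 + 1 = 2 bits/symbol.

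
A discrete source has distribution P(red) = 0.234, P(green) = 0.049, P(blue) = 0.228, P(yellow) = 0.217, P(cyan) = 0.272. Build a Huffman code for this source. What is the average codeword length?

Repeatedly combine the two least-probable nodes; the expected code length is the sum of the merged weights.
merge 49/1000 + 217/1000 → 133/500
merge 57/250 + 117/500 → 231/500
merge 133/500 + 34/125 → 269/500
merge 231/500 + 269/500 → 1
L = 133/500 + 231/500 + 269/500 + 1 = 1133/500 = 2.266 bits/symbol.

2.266 bits/symbol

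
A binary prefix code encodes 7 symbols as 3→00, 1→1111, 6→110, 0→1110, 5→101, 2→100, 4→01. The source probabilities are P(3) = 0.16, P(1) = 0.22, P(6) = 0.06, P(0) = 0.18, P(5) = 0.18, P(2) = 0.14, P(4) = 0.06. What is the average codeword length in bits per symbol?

L̄ = Σ pᵢ·ℓᵢ = 0.16·2 + 0.22·4 + 0.06·3 + 0.18·4 + 0.18·3 + 0.14·3 + 0.06·2 = 3.18 bits/symbol.

3.18 bits/symbol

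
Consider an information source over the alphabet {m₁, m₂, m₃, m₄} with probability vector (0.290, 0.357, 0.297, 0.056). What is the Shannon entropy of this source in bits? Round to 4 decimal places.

H = −Σ pᵢ log₂ pᵢ.
−0.290·log₂(0.290) = 0.5179
−0.357·log₂(0.357) = 0.5305
−0.297·log₂(0.297) = 0.5202
−0.056·log₂(0.056) = 0.2329
Sum ≈ 1.8015 → 1.8015 bits.

1.8015 bits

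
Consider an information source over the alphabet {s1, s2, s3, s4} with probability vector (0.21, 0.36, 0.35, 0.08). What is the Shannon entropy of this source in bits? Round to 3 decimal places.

1.825 bits

H = −Σ pᵢ log₂ pᵢ.
−0.21·log₂(0.21) = 0.4728
−0.36·log₂(0.36) = 0.5306
−0.35·log₂(0.35) = 0.5301
−0.08·log₂(0.08) = 0.2915
Sum ≈ 1.8250 → 1.825 bits.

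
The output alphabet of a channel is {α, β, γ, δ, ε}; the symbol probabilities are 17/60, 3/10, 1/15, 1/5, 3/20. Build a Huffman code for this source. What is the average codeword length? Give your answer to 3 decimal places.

2.217 bits/symbol

Repeatedly combine the two least-probable nodes; the expected code length is the sum of the merged weights.
merge 1/15 + 3/20 → 13/60
merge 1/5 + 13/60 → 5/12
merge 17/60 + 3/10 → 7/12
merge 5/12 + 7/12 → 1
L = 13/60 + 5/12 + 7/12 + 1 = 133/60 ≈ 2.217 bits/symbol.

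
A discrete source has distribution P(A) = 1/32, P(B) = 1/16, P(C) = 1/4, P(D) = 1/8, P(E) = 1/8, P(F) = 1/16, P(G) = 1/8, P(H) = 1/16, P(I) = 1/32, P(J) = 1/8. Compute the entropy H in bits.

Each probability is a power of 1/2, so log₂(1/p) is an integer.
H = Σ p·log₂(1/p) = 1/32·5 + 1/16·4 + 1/4·2 + 1/8·3 + 1/8·3 + 1/16·4 + 1/8·3 + 1/16·4 + 1/32·5 + 1/8·3 = 3.0625 bits.

3.0625 bits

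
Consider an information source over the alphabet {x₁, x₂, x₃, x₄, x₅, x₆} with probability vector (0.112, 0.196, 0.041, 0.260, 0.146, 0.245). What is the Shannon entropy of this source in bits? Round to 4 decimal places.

2.4112 bits

H = −Σ pᵢ log₂ pᵢ.
−0.112·log₂(0.112) = 0.3537
−0.196·log₂(0.196) = 0.4608
−0.041·log₂(0.041) = 0.1889
−0.260·log₂(0.260) = 0.5053
−0.146·log₂(0.146) = 0.4053
−0.245·log₂(0.245) = 0.4971
Sum ≈ 2.4112 → 2.4112 bits.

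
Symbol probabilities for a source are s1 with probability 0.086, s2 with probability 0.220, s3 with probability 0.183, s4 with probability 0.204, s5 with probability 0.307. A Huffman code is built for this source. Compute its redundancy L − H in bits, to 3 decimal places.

0.045 bits

Entropy H = −Σ p log₂ p ≈ 2.2242 bits.
Huffman merges: 43/500+183/1000→269/1000; 51/250+11/50→53/125; 269/1000+307/1000→72/125; 53/125+72/125→1. L = 2269/1000 ≈ 2.2690.
L − H = 2.2690 − 2.2242 = 0.045 bits.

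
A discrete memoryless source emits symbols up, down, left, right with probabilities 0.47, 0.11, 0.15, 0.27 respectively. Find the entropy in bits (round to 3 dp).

H = −Σ pᵢ log₂ pᵢ.
−0.47·log₂(0.47) = 0.5120
−0.11·log₂(0.11) = 0.3503
−0.15·log₂(0.15) = 0.4105
−0.27·log₂(0.27) = 0.5100
Sum ≈ 1.7828 → 1.783 bits.

1.783 bits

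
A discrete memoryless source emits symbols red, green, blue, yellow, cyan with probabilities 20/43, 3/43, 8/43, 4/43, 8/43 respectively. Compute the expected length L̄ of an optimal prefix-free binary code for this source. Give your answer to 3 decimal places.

Repeatedly combine the two least-probable nodes; the expected code length is the sum of the merged weights.
merge 3/43 + 4/43 → 7/43
merge 7/43 + 8/43 → 15/43
merge 8/43 + 15/43 → 23/43
merge 20/43 + 23/43 → 1
L = 7/43 + 15/43 + 23/43 + 1 = 88/43 ≈ 2.047 bits/symbol.

2.047 bits/symbol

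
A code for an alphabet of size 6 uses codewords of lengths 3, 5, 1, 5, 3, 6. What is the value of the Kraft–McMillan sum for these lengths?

With common denominator 2^6 = 64: Σ 2^(−ℓᵢ) = 8/64 + 2/64 + 32/64 + 2/64 + 8/64 + 1/64 = 53/64 = 0.828125.

0.828125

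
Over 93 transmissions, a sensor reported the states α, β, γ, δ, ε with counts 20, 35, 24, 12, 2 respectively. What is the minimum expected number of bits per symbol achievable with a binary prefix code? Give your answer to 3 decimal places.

Probabilities are the counts divided by 93.
Repeatedly combine the two least-probable nodes; the expected code length is the sum of the merged weights.
merge 2/93 + 4/31 → 14/93
merge 14/93 + 20/93 → 34/93
merge 8/31 + 34/93 → 58/93
merge 35/93 + 58/93 → 1
L = 14/93 + 34/93 + 58/93 + 1 = 199/93 ≈ 2.140 bits/symbol.

2.140 bits/symbol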